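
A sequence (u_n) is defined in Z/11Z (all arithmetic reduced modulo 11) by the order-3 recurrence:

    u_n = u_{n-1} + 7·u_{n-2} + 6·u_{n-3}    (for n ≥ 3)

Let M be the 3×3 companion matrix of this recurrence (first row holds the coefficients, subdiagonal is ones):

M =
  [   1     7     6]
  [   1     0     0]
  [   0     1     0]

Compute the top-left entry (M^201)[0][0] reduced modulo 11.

7

(M^201)[0][0] is the top entry after applying M 201 times to the unit state (1, 0, 0). Equivalently it is h_{203} for the auxiliary sequence (h_n) obeying the same recurrence with h_2 = 1 and h_i = 0 for 0 ≤ i < 2:
h_3 = 1·1 + 7·0 + 6·0 = 1
h_4 = 1·1 + 7·1 + 6·0 = 8
h_5 = 1·8 + 7·1 + 6·1 = 10
h_6 = 1·10 + 7·8 + 6·1 = 6
h_7 = 1·6 + 7·10 + 6·8 = 3
h_8 = 1·3 + 7·6 + 6·10 = 6
h_9 = 1·6 + 7·3 + 6·6 = 8
h_10 = 1·8 + 7·6 + 6·3 = 2
h_11 = 1·2 + 7·8 + 6·6 = 6
h_12 = 1·6 + 7·2 + 6·8 = 2
h_13 = 1·2 + 7·6 + 6·2 = 1
h_14 = 1·1 + 7·2 + 6·6 = 7
h_15 = 1·7 + 7·1 + 6·2 = 4
h_16 = 1·4 + 7·7 + 6·1 = 4
h_17 = 1·4 + 7·4 + 6·7 = 8
h_18 = 1·8 + 7·4 + 6·4 = 5
h_19 = 1·5 + 7·8 + 6·4 = 8
h_20 = 1·8 + 7·5 + 6·8 = 3
h_21 = 1·3 + 7·8 + 6·5 = 1
h_22 = 1·1 + 7·3 + 6·8 = 4
h_23 = 1·4 + 7·1 + 6·3 = 7
h_24 = 1·7 + 7·4 + 6·1 = 8
h_25 = 1·8 + 7·7 + 6·4 = 4
h_26 = 1·4 + 7·8 + 6·7 = 3
h_27 = 1·3 + 7·4 + 6·8 = 2
h_28 = 1·2 + 7·3 + 6·4 = 3
h_29 = 1·3 + 7·2 + 6·3 = 2
h_30 = 1·2 + 7·3 + 6·2 = 2
h_31 = 1·2 + 7·2 + 6·3 = 1
h_32 = 1·1 + 7·2 + 6·2 = 5
h_33 = 1·5 + 7·1 + 6·2 = 2
h_34 = 1·2 + 7·5 + 6·1 = 10
h_35 = 1·10 + 7·2 + 6·5 = 10
h_36 = 1·10 + 7·10 + 6·2 = 4
h_37 = 1·4 + 7·10 + 6·10 = 2
h_38 = 1·2 + 7·4 + 6·10 = 2
h_39 = 1·2 + 7·2 + 6·4 = 7
h_40 = 1·7 + 7·2 + 6·2 = 0
h_41 = 1·0 + 7·7 + 6·2 = 6
h_42 = 1·6 + 7·0 + 6·7 = 4
h_43 = 1·4 + 7·6 + 6·0 = 2
h_44 = 1·2 + 7·4 + 6·6 = 0
h_45 = 1·0 + 7·2 + 6·4 = 5
h_46 = 1·5 + 7·0 + 6·2 = 6
h_47 = 1·6 + 7·5 + 6·0 = 8
h_48 = 1·8 + 7·6 + 6·5 = 3
h_49 = 1·3 + 7·8 + 6·6 = 7
h_50 = 1·7 + 7·3 + 6·8 = 10
h_51 = 1·10 + 7·7 + 6·3 = 0
h_52 = 1·0 + 7·10 + 6·7 = 2
h_53 = 1·2 + 7·0 + 6·10 = 7
h_54 = 1·7 + 7·2 + 6·0 = 10
h_55 = 1·10 + 7·7 + 6·2 = 5
h_56 = 1·5 + 7·10 + 6·7 = 7
h_57 = 1·7 + 7·5 + 6·10 = 3
h_58 = 1·3 + 7·7 + 6·5 = 5
h_59 = 1·5 + 7·3 + 6·7 = 2
h_60 = 1·2 + 7·5 + 6·3 = 0
h_61 = 1·0 + 7·2 + 6·5 = 0
h_62 = 1·0 + 7·0 + 6·2 = 1
(h_60, h_61, h_62) = (0, 0, 1) = (h_0, h_1, h_2), so the sequence has period 60.
203 ≡ 23 (mod 60), hence h_203 = h_23 = 7.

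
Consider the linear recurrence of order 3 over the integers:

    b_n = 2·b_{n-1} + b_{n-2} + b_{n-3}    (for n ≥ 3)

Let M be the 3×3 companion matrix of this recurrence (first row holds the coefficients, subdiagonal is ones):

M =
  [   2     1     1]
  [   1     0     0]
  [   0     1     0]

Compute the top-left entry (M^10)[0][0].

9003

(M^10)[0][0] is the top entry after applying M 10 times to the unit state (1, 0, 0). Equivalently it is h_{12} for the auxiliary sequence (h_n) obeying the same recurrence with h_2 = 1 and h_i = 0 for 0 ≤ i < 2:
h_3 = 2·1 + 1·0 + 1·0 = 2
h_4 = 2·2 + 1·1 + 1·0 = 5
h_5 = 2·5 + 1·2 + 1·1 = 13
h_6 = 2·13 + 1·5 + 1·2 = 33
h_7 = 2·33 + 1·13 + 1·5 = 84
h_8 = 2·84 + 1·33 + 1·13 = 214
h_9 = 2·214 + 1·84 + 1·33 = 545
h_10 = 2·545 + 1·214 + 1·84 = 1388
h_11 = 2·1388 + 1·545 + 1·214 = 3535
h_12 = 2·3535 + 1·1388 + 1·545 = 9003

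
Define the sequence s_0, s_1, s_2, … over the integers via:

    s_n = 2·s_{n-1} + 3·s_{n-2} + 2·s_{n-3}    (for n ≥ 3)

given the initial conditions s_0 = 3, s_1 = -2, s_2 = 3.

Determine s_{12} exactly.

176321

s_3 = 2·3 + 3·-2 + 2·3 = 6
s_4 = 2·6 + 3·3 + 2·-2 = 17
s_5 = 2·17 + 3·6 + 2·3 = 58
s_6 = 2·58 + 3·17 + 2·6 = 179
s_7 = 2·179 + 3·58 + 2·17 = 566
s_8 = 2·566 + 3·179 + 2·58 = 1785
s_9 = 2·1785 + 3·566 + 2·179 = 5626
s_10 = 2·5626 + 3·1785 + 2·566 = 17739
s_11 = 2·17739 + 3·5626 + 2·1785 = 55926
s_12 = 2·55926 + 3·17739 + 2·5626 = 176321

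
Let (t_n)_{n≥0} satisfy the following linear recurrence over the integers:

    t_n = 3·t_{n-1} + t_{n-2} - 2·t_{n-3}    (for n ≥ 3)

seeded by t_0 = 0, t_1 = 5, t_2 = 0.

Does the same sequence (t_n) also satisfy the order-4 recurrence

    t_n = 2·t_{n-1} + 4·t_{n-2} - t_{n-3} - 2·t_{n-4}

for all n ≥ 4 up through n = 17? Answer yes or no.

Terms t_0..t_17: 0, 5, 0, 5, 5, 20, 55, 175, 540, 1685, 5245, 16340, 50895, 158535, 493820, 1538205, 4791365, 14924660
n=4: candidate gives 5, actual t_4 = 5 ✓
n=5: candidate gives 20, actual t_5 = 20 ✓
n=6: candidate gives 55, actual t_6 = 55 ✓
n=7: candidate gives 175, actual t_7 = 175 ✓
n=8: candidate gives 540, actual t_8 = 540 ✓
n=9: candidate gives 1685, actual t_9 = 1685 ✓
n=10: candidate gives 5245, actual t_10 = 5245 ✓
n=11: candidate gives 16340, actual t_11 = 16340 ✓
n=12: candidate gives 50895, actual t_12 = 50895 ✓
n=13: candidate gives 158535, actual t_13 = 158535 ✓
n=14: candidate gives 493820, actual t_14 = 493820 ✓
n=15: candidate gives 1538205, actual t_15 = 1538205 ✓
n=16: candidate gives 4791365, actual t_16 = 4791365 ✓
n=17: candidate gives 14924660, actual t_17 = 14924660 ✓

yes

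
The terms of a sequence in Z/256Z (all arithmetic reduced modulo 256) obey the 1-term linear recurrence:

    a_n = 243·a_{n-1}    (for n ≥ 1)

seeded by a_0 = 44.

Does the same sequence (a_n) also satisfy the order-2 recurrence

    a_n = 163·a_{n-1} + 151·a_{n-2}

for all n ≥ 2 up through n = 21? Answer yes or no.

no

Terms a_0..a_21: 44, 196, 12, 100, 236, 4, 204, 164, 172, 68, 140, 228, 108, 132, 76, 36, 44, 196, 12, 100, 236, 4
n=2: candidate gives 192, actual a_2 = 12 ✗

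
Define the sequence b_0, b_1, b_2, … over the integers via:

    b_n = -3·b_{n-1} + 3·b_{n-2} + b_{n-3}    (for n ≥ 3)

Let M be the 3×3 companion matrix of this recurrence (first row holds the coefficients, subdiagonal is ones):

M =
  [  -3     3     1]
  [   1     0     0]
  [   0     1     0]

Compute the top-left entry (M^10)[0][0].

445380

(M^10)[0][0] is the top entry after applying M 10 times to the unit state (1, 0, 0). Equivalently it is h_{12} for the auxiliary sequence (h_n) obeying the same recurrence with h_2 = 1 and h_i = 0 for 0 ≤ i < 2:
h_3 = -3·1 + 3·0 + 1·0 = -3
h_4 = -3·-3 + 3·1 + 1·0 = 12
h_5 = -3·12 + 3·-3 + 1·1 = -44
h_6 = -3·-44 + 3·12 + 1·-3 = 165
h_7 = -3·165 + 3·-44 + 1·12 = -615
h_8 = -3·-615 + 3·165 + 1·-44 = 2296
h_9 = -3·2296 + 3·-615 + 1·165 = -8568
h_10 = -3·-8568 + 3·2296 + 1·-615 = 31977
h_11 = -3·31977 + 3·-8568 + 1·2296 = -119339
h_12 = -3·-119339 + 3·31977 + 1·-8568 = 445380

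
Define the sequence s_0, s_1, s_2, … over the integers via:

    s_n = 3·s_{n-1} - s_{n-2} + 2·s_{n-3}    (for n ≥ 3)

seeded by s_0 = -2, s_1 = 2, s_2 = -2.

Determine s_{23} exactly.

-16812625226

s_3 = 3·-2 + -1·2 + 2·-2 = -12
s_4 = 3·-12 + -1·-2 + 2·2 = -30
s_5 = 3·-30 + -1·-12 + 2·-2 = -82
s_6 = 3·-82 + -1·-30 + 2·-12 = -240
s_7 = 3·-240 + -1·-82 + 2·-30 = -698
s_8 = 3·-698 + -1·-240 + 2·-82 = -2018
s_9 = 3·-2018 + -1·-698 + 2·-240 = -5836
s_10 = 3·-5836 + -1·-2018 + 2·-698 = -16886
s_11 = 3·-16886 + -1·-5836 + 2·-2018 = -48858
s_12 = 3·-48858 + -1·-16886 + 2·-5836 = -141360
s_13 = 3·-141360 + -1·-48858 + 2·-16886 = -408994
s_14 = 3·-408994 + -1·-141360 + 2·-48858 = -1183338
s_15 = 3·-1183338 + -1·-408994 + 2·-141360 = -3423740
s_16 = 3·-3423740 + -1·-1183338 + 2·-408994 = -9905870
s_17 = 3·-9905870 + -1·-3423740 + 2·-1183338 = -28660546
s_18 = 3·-28660546 + -1·-9905870 + 2·-3423740 = -82923248
s_19 = 3·-82923248 + -1·-28660546 + 2·-9905870 = -239920938
s_20 = 3·-239920938 + -1·-82923248 + 2·-28660546 = -694160658
s_21 = 3·-694160658 + -1·-239920938 + 2·-82923248 = -2008407532
s_22 = 3·-2008407532 + -1·-694160658 + 2·-239920938 = -5810903814
s_23 = 3·-5810903814 + -1·-2008407532 + 2·-694160658 = -16812625226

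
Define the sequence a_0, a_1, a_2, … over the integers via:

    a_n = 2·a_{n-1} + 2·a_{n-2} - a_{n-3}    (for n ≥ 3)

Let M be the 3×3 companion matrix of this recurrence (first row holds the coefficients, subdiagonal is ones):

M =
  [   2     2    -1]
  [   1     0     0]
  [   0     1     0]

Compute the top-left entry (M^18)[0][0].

28284465

(M^18)[0][0] is the top entry after applying M 18 times to the unit state (1, 0, 0). Equivalently it is h_{20} for the auxiliary sequence (h_n) obeying the same recurrence with h_2 = 1 and h_i = 0 for 0 ≤ i < 2:
h_3 = 2·1 + 2·0 + -1·0 = 2
h_4 = 2·2 + 2·1 + -1·0 = 6
h_5 = 2·6 + 2·2 + -1·1 = 15
h_6 = 2·15 + 2·6 + -1·2 = 40
h_7 = 2·40 + 2·15 + -1·6 = 104
h_8 = 2·104 + 2·40 + -1·15 = 273
h_9 = 2·273 + 2·104 + -1·40 = 714
h_10 = 2·714 + 2·273 + -1·104 = 1870
h_11 = 2·1870 + 2·714 + -1·273 = 4895
h_12 = 2·4895 + 2·1870 + -1·714 = 12816
h_13 = 2·12816 + 2·4895 + -1·1870 = 33552
h_14 = 2·33552 + 2·12816 + -1·4895 = 87841
h_15 = 2·87841 + 2·33552 + -1·12816 = 229970
h_16 = 2·229970 + 2·87841 + -1·33552 = 602070
h_17 = 2·602070 + 2·229970 + -1·87841 = 1576239
h_18 = 2·1576239 + 2·602070 + -1·229970 = 4126648
h_19 = 2·4126648 + 2·1576239 + -1·602070 = 10803704
h_20 = 2·10803704 + 2·4126648 + -1·1576239 = 28284465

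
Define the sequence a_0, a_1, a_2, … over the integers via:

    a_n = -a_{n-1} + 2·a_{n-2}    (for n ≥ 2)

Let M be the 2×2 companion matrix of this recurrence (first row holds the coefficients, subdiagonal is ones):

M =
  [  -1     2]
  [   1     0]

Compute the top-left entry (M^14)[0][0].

10923

(M^14)[0][0] is the top entry after applying M 14 times to the unit state (1, 0). Equivalently it is h_{15} for the auxiliary sequence (h_n) obeying the same recurrence with h_1 = 1 and h_i = 0 for 0 ≤ i < 1:
h_2 = -1·1 + 2·0 = -1
h_3 = -1·-1 + 2·1 = 3
h_4 = -1·3 + 2·-1 = -5
h_5 = -1·-5 + 2·3 = 11
h_6 = -1·11 + 2·-5 = -21
h_7 = -1·-21 + 2·11 = 43
h_8 = -1·43 + 2·-21 = -85
h_9 = -1·-85 + 2·43 = 171
h_10 = -1·171 + 2·-85 = -341
h_11 = -1·-341 + 2·171 = 683
h_12 = -1·683 + 2·-341 = -1365
h_13 = -1·-1365 + 2·683 = 2731
h_14 = -1·2731 + 2·-1365 = -5461
h_15 = -1·-5461 + 2·2731 = 10923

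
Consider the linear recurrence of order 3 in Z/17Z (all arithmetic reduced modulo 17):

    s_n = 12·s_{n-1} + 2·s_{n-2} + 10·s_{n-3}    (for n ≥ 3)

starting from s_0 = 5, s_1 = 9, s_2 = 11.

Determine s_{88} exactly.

s_3 = 12·11 + 2·9 + 10·5 = 13
s_4 = 12·13 + 2·11 + 10·9 = 13
s_5 = 12·13 + 2·13 + 10·11 = 3
s_6 = 12·3 + 2·13 + 10·13 = 5
s_7 = 12·5 + 2·3 + 10·13 = 9
s_8 = 12·9 + 2·5 + 10·3 = 12
s_9 = 12·12 + 2·9 + 10·5 = 8
s_10 = 12·8 + 2·12 + 10·9 = 6
s_11 = 12·6 + 2·8 + 10·12 = 4
s_12 = 12·4 + 2·6 + 10·8 = 4
s_13 = 12·4 + 2·4 + 10·6 = 14
s_14 = 12·14 + 2·4 + 10·4 = 12
s_15 = 12·12 + 2·14 + 10·4 = 8
s_16 = 12·8 + 2·12 + 10·14 = 5
s_17 = 12·5 + 2·8 + 10·12 = 9
s_18 = 12·9 + 2·5 + 10·8 = 11
(s_16, s_17, s_18) = (5, 9, 11) = (s_0, s_1, s_2), so the sequence has period 16.
88 ≡ 8 (mod 16), hence s_88 = s_8 = 12.

12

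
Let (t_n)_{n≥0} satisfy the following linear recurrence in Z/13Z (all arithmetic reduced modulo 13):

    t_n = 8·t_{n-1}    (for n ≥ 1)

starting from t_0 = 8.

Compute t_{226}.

t_1 = 8·8 = 12
t_2 = 8·12 = 5
t_3 = 8·5 = 1
t_4 = 8·1 = 8
(t_4) = (8) = (t_0), so the sequence has period 4.
226 ≡ 2 (mod 4), hence t_226 = t_2 = 5.

5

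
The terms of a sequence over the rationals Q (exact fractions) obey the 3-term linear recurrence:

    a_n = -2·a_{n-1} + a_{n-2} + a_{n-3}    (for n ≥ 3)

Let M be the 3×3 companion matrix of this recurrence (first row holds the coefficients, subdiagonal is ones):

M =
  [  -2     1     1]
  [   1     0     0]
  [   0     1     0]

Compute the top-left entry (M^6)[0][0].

126

(M^6)[0][0] is the top entry after applying M 6 times to the unit state (1, 0, 0). Equivalently it is h_{8} for the auxiliary sequence (h_n) obeying the same recurrence with h_2 = 1 and h_i = 0 for 0 ≤ i < 2:
h_3 = -2·1 + 1·0 + 1·0 = -2
h_4 = -2·-2 + 1·1 + 1·0 = 5
h_5 = -2·5 + 1·-2 + 1·1 = -11
h_6 = -2·-11 + 1·5 + 1·-2 = 25
h_7 = -2·25 + 1·-11 + 1·5 = -56
h_8 = -2·-56 + 1·25 + 1·-11 = 126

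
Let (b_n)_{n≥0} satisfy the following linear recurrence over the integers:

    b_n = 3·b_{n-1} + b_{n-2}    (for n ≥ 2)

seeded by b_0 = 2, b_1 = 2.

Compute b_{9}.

33794

b_2 = 3·2 + 1·2 = 8
b_3 = 3·8 + 1·2 = 26
b_4 = 3·26 + 1·8 = 86
b_5 = 3·86 + 1·26 = 284
b_6 = 3·284 + 1·86 = 938
b_7 = 3·938 + 1·284 = 3098
b_8 = 3·3098 + 1·938 = 10232
b_9 = 3·10232 + 1·3098 = 33794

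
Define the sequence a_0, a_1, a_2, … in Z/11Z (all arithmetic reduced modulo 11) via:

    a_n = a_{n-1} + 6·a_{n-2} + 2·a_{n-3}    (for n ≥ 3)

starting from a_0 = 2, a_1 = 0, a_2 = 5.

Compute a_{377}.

a_3 = 1·5 + 6·0 + 2·2 = 9
a_4 = 1·9 + 6·5 + 2·0 = 6
a_5 = 1·6 + 6·9 + 2·5 = 4
a_6 = 1·4 + 6·6 + 2·9 = 3
a_7 = 1·3 + 6·4 + 2·6 = 6
a_8 = 1·6 + 6·3 + 2·4 = 10
a_9 = 1·10 + 6·6 + 2·3 = 8
a_10 = 1·8 + 6·10 + 2·6 = 3
a_11 = 1·3 + 6·8 + 2·10 = 5
a_12 = 1·5 + 6·3 + 2·8 = 6
a_13 = 1·6 + 6·5 + 2·3 = 9
a_14 = 1·9 + 6·6 + 2·5 = 0
a_15 = 1·0 + 6·9 + 2·6 = 0
a_16 = 1·0 + 6·0 + 2·9 = 7
a_17 = 1·7 + 6·0 + 2·0 = 7
a_18 = 1·7 + 6·7 + 2·0 = 5
a_19 = 1·5 + 6·7 + 2·7 = 6
a_20 = 1·6 + 6·5 + 2·7 = 6
a_21 = 1·6 + 6·6 + 2·5 = 8
a_22 = 1·8 + 6·6 + 2·6 = 1
a_23 = 1·1 + 6·8 + 2·6 = 6
a_24 = 1·6 + 6·1 + 2·8 = 6
a_25 = 1·6 + 6·6 + 2·1 = 0
a_26 = 1·0 + 6·6 + 2·6 = 4
a_27 = 1·4 + 6·0 + 2·6 = 5
a_28 = 1·5 + 6·4 + 2·0 = 7
a_29 = 1·7 + 6·5 + 2·4 = 1
a_30 = 1·1 + 6·7 + 2·5 = 9
a_31 = 1·9 + 6·1 + 2·7 = 7
a_32 = 1·7 + 6·9 + 2·1 = 8
a_33 = 1·8 + 6·7 + 2·9 = 2
a_34 = 1·2 + 6·8 + 2·7 = 9
a_35 = 1·9 + 6·2 + 2·8 = 4
a_36 = 1·4 + 6·9 + 2·2 = 7
a_37 = 1·7 + 6·4 + 2·9 = 5
a_38 = 1·5 + 6·7 + 2·4 = 0
a_39 = 1·0 + 6·5 + 2·7 = 0
a_40 = 1·0 + 6·0 + 2·5 = 10
a_41 = 1·10 + 6·0 + 2·0 = 10
a_42 = 1·10 + 6·10 + 2·0 = 4
a_43 = 1·4 + 6·10 + 2·10 = 7
a_44 = 1·7 + 6·4 + 2·10 = 7
a_45 = 1·7 + 6·7 + 2·4 = 2
a_46 = 1·2 + 6·7 + 2·7 = 3
a_47 = 1·3 + 6·2 + 2·7 = 7
a_48 = 1·7 + 6·3 + 2·2 = 7
a_49 = 1·7 + 6·7 + 2·3 = 0
a_50 = 1·0 + 6·7 + 2·7 = 1
a_51 = 1·1 + 6·0 + 2·7 = 4
a_52 = 1·4 + 6·1 + 2·0 = 10
a_53 = 1·10 + 6·4 + 2·1 = 3
a_54 = 1·3 + 6·10 + 2·4 = 5
a_55 = 1·5 + 6·3 + 2·10 = 10
a_56 = 1·10 + 6·5 + 2·3 = 2
a_57 = 1·2 + 6·10 + 2·5 = 6
a_58 = 1·6 + 6·2 + 2·10 = 5
a_59 = 1·5 + 6·6 + 2·2 = 1
a_60 = 1·1 + 6·5 + 2·6 = 10
a_61 = 1·10 + 6·1 + 2·5 = 4
a_62 = 1·4 + 6·10 + 2·1 = 0
a_63 = 1·0 + 6·4 + 2·10 = 0
a_64 = 1·0 + 6·0 + 2·4 = 8
a_65 = 1·8 + 6·0 + 2·0 = 8
a_66 = 1·8 + 6·8 + 2·0 = 1
a_67 = 1·1 + 6·8 + 2·8 = 10
a_68 = 1·10 + 6·1 + 2·8 = 10
a_69 = 1·10 + 6·10 + 2·1 = 6
a_70 = 1·6 + 6·10 + 2·10 = 9
a_71 = 1·9 + 6·6 + 2·10 = 10
a_72 = 1·10 + 6·9 + 2·6 = 10
a_73 = 1·10 + 6·10 + 2·9 = 0
a_74 = 1·0 + 6·10 + 2·10 = 3
a_75 = 1·3 + 6·0 + 2·10 = 1
a_76 = 1·1 + 6·3 + 2·0 = 8
a_77 = 1·8 + 6·1 + 2·3 = 9
a_78 = 1·9 + 6·8 + 2·1 = 4
a_79 = 1·4 + 6·9 + 2·8 = 8
a_80 = 1·8 + 6·4 + 2·9 = 6
a_81 = 1·6 + 6·8 + 2·4 = 7
a_82 = 1·7 + 6·6 + 2·8 = 4
a_83 = 1·4 + 6·7 + 2·6 = 3
a_84 = 1·3 + 6·4 + 2·7 = 8
a_85 = 1·8 + 6·3 + 2·4 = 1
a_86 = 1·1 + 6·8 + 2·3 = 0
a_87 = 1·0 + 6·1 + 2·8 = 0
a_88 = 1·0 + 6·0 + 2·1 = 2
a_89 = 1·2 + 6·0 + 2·0 = 2
a_90 = 1·2 + 6·2 + 2·0 = 3
a_91 = 1·3 + 6·2 + 2·2 = 8
a_92 = 1·8 + 6·3 + 2·2 = 8
a_93 = 1·8 + 6·8 + 2·3 = 7
a_94 = 1·7 + 6·8 + 2·8 = 5
a_95 = 1·5 + 6·7 + 2·8 = 8
a_96 = 1·8 + 6·5 + 2·7 = 8
a_97 = 1·8 + 6·8 + 2·5 = 0
a_98 = 1·0 + 6·8 + 2·8 = 9
a_99 = 1·9 + 6·0 + 2·8 = 3
a_100 = 1·3 + 6·9 + 2·0 = 2
a_101 = 1·2 + 6·3 + 2·9 = 5
a_102 = 1·5 + 6·2 + 2·3 = 1
a_103 = 1·1 + 6·5 + 2·2 = 2
a_104 = 1·2 + 6·1 + 2·5 = 7
a_105 = 1·7 + 6·2 + 2·1 = 10
a_106 = 1·10 + 6·7 + 2·2 = 1
a_107 = 1·1 + 6·10 + 2·7 = 9
a_108 = 1·9 + 6·1 + 2·10 = 2
a_109 = 1·2 + 6·9 + 2·1 = 3
a_110 = 1·3 + 6·2 + 2·9 = 0
a_111 = 1·0 + 6·3 + 2·2 = 0
a_112 = 1·0 + 6·0 + 2·3 = 6
a_113 = 1·6 + 6·0 + 2·0 = 6
a_114 = 1·6 + 6·6 + 2·0 = 9
a_115 = 1·9 + 6·6 + 2·6 = 2
a_116 = 1·2 + 6·9 + 2·6 = 2
a_117 = 1·2 + 6·2 + 2·9 = 10
a_118 = 1·10 + 6·2 + 2·2 = 4
a_119 = 1·4 + 6·10 + 2·2 = 2
a_120 = 1·2 + 6·4 + 2·10 = 2
a_121 = 1·2 + 6·2 + 2·4 = 0
a_122 = 1·0 + 6·2 + 2·2 = 5
(a_120, a_121, a_122) = (2, 0, 5) = (a_0, a_1, a_2), so the sequence has period 120.
377 ≡ 17 (mod 120), hence a_377 = a_17 = 7.

7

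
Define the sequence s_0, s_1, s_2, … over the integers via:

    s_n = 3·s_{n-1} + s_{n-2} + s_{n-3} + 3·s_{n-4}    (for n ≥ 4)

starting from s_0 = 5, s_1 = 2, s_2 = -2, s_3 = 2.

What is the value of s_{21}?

25858642250

s_4 = 3·2 + 1·-2 + 1·2 + 3·5 = 21
s_5 = 3·21 + 1·2 + 1·-2 + 3·2 = 69
s_6 = 3·69 + 1·21 + 1·2 + 3·-2 = 224
s_7 = 3·224 + 1·69 + 1·21 + 3·2 = 768
s_8 = 3·768 + 1·224 + 1·69 + 3·21 = 2660
s_9 = 3·2660 + 1·768 + 1·224 + 3·69 = 9179
s_10 = 3·9179 + 1·2660 + 1·768 + 3·224 = 31637
s_11 = 3·31637 + 1·9179 + 1·2660 + 3·768 = 109054
s_12 = 3·109054 + 1·31637 + 1·9179 + 3·2660 = 375958
s_13 = 3·375958 + 1·109054 + 1·31637 + 3·9179 = 1296102
s_14 = 3·1296102 + 1·375958 + 1·109054 + 3·31637 = 4468229
s_15 = 3·4468229 + 1·1296102 + 1·375958 + 3·109054 = 15403909
s_16 = 3·15403909 + 1·4468229 + 1·1296102 + 3·375958 = 53103932
s_17 = 3·53103932 + 1·15403909 + 1·4468229 + 3·1296102 = 183072240
s_18 = 3·183072240 + 1·53103932 + 1·15403909 + 3·4468229 = 631129248
s_19 = 3·631129248 + 1·183072240 + 1·53103932 + 3·15403909 = 2175775643
s_20 = 3·2175775643 + 1·631129248 + 1·183072240 + 3·53103932 = 7500840213
s_21 = 3·7500840213 + 1·2175775643 + 1·631129248 + 3·183072240 = 25858642250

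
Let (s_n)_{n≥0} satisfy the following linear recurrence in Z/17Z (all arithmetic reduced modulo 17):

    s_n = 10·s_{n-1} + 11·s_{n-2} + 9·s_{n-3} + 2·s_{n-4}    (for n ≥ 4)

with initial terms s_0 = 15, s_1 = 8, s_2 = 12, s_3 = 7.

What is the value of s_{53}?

16

s_4 = 10·7 + 11·12 + 9·8 + 2·15 = 15
s_5 = 10·15 + 11·7 + 9·12 + 2·8 = 11
s_6 = 10·11 + 11·15 + 9·7 + 2·12 = 5
s_7 = 10·5 + 11·11 + 9·15 + 2·7 = 14
s_8 = 10·14 + 11·5 + 9·11 + 2·15 = 1
s_9 = 10·1 + 11·14 + 9·5 + 2·11 = 10
s_10 = 10·10 + 11·1 + 9·14 + 2·5 = 9
s_11 = 10·9 + 11·10 + 9·1 + 2·14 = 16
s_12 = 10·16 + 11·9 + 9·10 + 2·1 = 11
s_13 = 10·11 + 11·16 + 9·9 + 2·10 = 13
s_14 = 10·13 + 11·11 + 9·16 + 2·9 = 5
s_15 = 10·5 + 11·13 + 9·11 + 2·16 = 1
s_16 = 10·1 + 11·5 + 9·13 + 2·11 = 0
s_17 = 10·0 + 11·1 + 9·5 + 2·13 = 14
s_18 = 10·14 + 11·0 + 9·1 + 2·5 = 6
s_19 = 10·6 + 11·14 + 9·0 + 2·1 = 12
s_20 = 10·12 + 11·6 + 9·14 + 2·0 = 6
s_21 = 10·6 + 11·12 + 9·6 + 2·14 = 2
s_22 = 10·2 + 11·6 + 9·12 + 2·6 = 2
s_23 = 10·2 + 11·2 + 9·6 + 2·12 = 1
s_24 = 10·1 + 11·2 + 9·2 + 2·6 = 11
s_25 = 10·11 + 11·1 + 9·2 + 2·2 = 7
s_26 = 10·7 + 11·11 + 9·1 + 2·2 = 0
s_27 = 10·0 + 11·7 + 9·11 + 2·1 = 8
s_28 = 10·8 + 11·0 + 9·7 + 2·11 = 12
s_29 = 10·12 + 11·8 + 9·0 + 2·7 = 1
s_30 = 10·1 + 11·12 + 9·8 + 2·0 = 10
s_31 = 10·10 + 11·1 + 9·12 + 2·8 = 14
s_32 = 10·14 + 11·10 + 9·1 + 2·12 = 11
s_33 = 10·11 + 11·14 + 9·10 + 2·1 = 16
s_34 = 10·16 + 11·11 + 9·14 + 2·10 = 2
s_35 = 10·2 + 11·16 + 9·11 + 2·14 = 0
s_36 = 10·0 + 11·2 + 9·16 + 2·11 = 1
s_37 = 10·1 + 11·0 + 9·2 + 2·16 = 9
s_38 = 10·9 + 11·1 + 9·0 + 2·2 = 3
s_39 = 10·3 + 11·9 + 9·1 + 2·0 = 2
s_40 = 10·2 + 11·3 + 9·9 + 2·1 = 0
s_41 = 10·0 + 11·2 + 9·3 + 2·9 = 16
s_42 = 10·16 + 11·0 + 9·2 + 2·3 = 14
s_43 = 10·14 + 11·16 + 9·0 + 2·2 = 14
s_44 = 10·14 + 11·14 + 9·16 + 2·0 = 13
s_45 = 10·13 + 11·14 + 9·14 + 2·16 = 0
s_46 = 10·0 + 11·13 + 9·14 + 2·14 = 8
s_47 = 10·8 + 11·0 + 9·13 + 2·14 = 4
s_48 = 10·4 + 11·8 + 9·0 + 2·13 = 1
s_49 = 10·1 + 11·4 + 9·8 + 2·0 = 7
s_50 = 10·7 + 11·1 + 9·4 + 2·8 = 14
s_51 = 10·14 + 11·7 + 9·1 + 2·4 = 13
s_52 = 10·13 + 11·14 + 9·7 + 2·1 = 9
s_53 = 10·9 + 11·13 + 9·14 + 2·7 = 16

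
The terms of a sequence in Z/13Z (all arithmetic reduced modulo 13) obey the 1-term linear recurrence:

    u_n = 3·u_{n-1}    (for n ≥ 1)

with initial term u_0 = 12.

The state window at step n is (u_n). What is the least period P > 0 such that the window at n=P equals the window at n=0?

3

n=0: window = (12)
n=1: window = (10)
n=2: window = (4)
n=3: window = (12)
window at n=3 equals window at n=0 → period = 3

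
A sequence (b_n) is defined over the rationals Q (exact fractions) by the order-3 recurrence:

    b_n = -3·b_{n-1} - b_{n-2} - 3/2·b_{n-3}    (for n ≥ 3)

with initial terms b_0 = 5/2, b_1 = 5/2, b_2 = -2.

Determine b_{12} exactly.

b_3 = -3·-2 + -1·5/2 + -3/2·5/2 = -1/4
b_4 = -3·-1/4 + -1·-2 + -3/2·5/2 = -1
b_5 = -3·-1 + -1·-1/4 + -3/2·-2 = 25/4
b_6 = -3·25/4 + -1·-1 + -3/2·-1/4 = -139/8
b_7 = -3·-139/8 + -1·25/4 + -3/2·-1 = 379/8
b_8 = -3·379/8 + -1·-139/8 + -3/2·25/4 = -1073/8
b_9 = -3·-1073/8 + -1·379/8 + -3/2·-139/8 = 6097/16
b_10 = -3·6097/16 + -1·-1073/8 + -3/2·379/8 = -8641/8
b_11 = -3·-8641/8 + -1·6097/16 + -3/2·-1073/8 = 6121/2
b_12 = -3·6121/2 + -1·-8641/8 + -3/2·6097/16 = -277535/32

-277535/32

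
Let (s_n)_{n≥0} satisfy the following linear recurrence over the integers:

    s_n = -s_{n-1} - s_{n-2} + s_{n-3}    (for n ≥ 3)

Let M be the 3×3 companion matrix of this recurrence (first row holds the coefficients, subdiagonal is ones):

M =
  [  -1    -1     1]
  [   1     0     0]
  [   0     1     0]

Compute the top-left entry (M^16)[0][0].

(M^16)[0][0] is the top entry after applying M 16 times to the unit state (1, 0, 0). Equivalently it is h_{18} for the auxiliary sequence (h_n) obeying the same recurrence with h_2 = 1 and h_i = 0 for 0 ≤ i < 2:
h_3 = -1·1 + -1·0 + 1·0 = -1
h_4 = -1·-1 + -1·1 + 1·0 = 0
h_5 = -1·0 + -1·-1 + 1·1 = 2
h_6 = -1·2 + -1·0 + 1·-1 = -3
h_7 = -1·-3 + -1·2 + 1·0 = 1
h_8 = -1·1 + -1·-3 + 1·2 = 4
h_9 = -1·4 + -1·1 + 1·-3 = -8
h_10 = -1·-8 + -1·4 + 1·1 = 5
h_11 = -1·5 + -1·-8 + 1·4 = 7
h_12 = -1·7 + -1·5 + 1·-8 = -20
h_13 = -1·-20 + -1·7 + 1·5 = 18
h_14 = -1·18 + -1·-20 + 1·7 = 9
h_15 = -1·9 + -1·18 + 1·-20 = -47
h_16 = -1·-47 + -1·9 + 1·18 = 56
h_17 = -1·56 + -1·-47 + 1·9 = 0
h_18 = -1·0 + -1·56 + 1·-47 = -103

-103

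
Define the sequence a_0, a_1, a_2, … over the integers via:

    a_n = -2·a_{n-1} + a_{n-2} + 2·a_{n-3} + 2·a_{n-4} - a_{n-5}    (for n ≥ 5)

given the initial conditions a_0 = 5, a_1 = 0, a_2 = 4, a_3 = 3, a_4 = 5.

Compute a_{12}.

2878

a_5 = -2·5 + 1·3 + 2·4 + 2·0 + -1·5 = -4
a_6 = -2·-4 + 1·5 + 2·3 + 2·4 + -1·0 = 27
a_7 = -2·27 + 1·-4 + 2·5 + 2·3 + -1·4 = -46
a_8 = -2·-46 + 1·27 + 2·-4 + 2·5 + -1·3 = 118
a_9 = -2·118 + 1·-46 + 2·27 + 2·-4 + -1·5 = -241
a_10 = -2·-241 + 1·118 + 2·-46 + 2·27 + -1·-4 = 566
a_11 = -2·566 + 1·-241 + 2·118 + 2·-46 + -1·27 = -1256
a_12 = -2·-1256 + 1·566 + 2·-241 + 2·118 + -1·-46 = 2878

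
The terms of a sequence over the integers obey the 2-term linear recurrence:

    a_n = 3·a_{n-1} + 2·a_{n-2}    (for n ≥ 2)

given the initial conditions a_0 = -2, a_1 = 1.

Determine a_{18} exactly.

a_2 = 3·1 + 2·-2 = -1
a_3 = 3·-1 + 2·1 = -1
a_4 = 3·-1 + 2·-1 = -5
a_5 = 3·-5 + 2·-1 = -17
a_6 = 3·-17 + 2·-5 = -61
a_7 = 3·-61 + 2·-17 = -217
a_8 = 3·-217 + 2·-61 = -773
a_9 = 3·-773 + 2·-217 = -2753
a_10 = 3·-2753 + 2·-773 = -9805
a_11 = 3·-9805 + 2·-2753 = -34921
a_12 = 3·-34921 + 2·-9805 = -124373
a_13 = 3·-124373 + 2·-34921 = -442961
a_14 = 3·-442961 + 2·-124373 = -1577629
a_15 = 3·-1577629 + 2·-442961 = -5618809
a_16 = 3·-5618809 + 2·-1577629 = -20011685
a_17 = 3·-20011685 + 2·-5618809 = -71272673
a_18 = 3·-71272673 + 2·-20011685 = -253841389

-253841389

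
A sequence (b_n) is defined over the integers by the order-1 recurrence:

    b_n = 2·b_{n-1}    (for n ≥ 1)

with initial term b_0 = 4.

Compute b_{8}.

b_1 = 2·4 = 8
b_2 = 2·8 = 16
b_3 = 2·16 = 32
b_4 = 2·32 = 64
b_5 = 2·64 = 128
b_6 = 2·128 = 256
b_7 = 2·256 = 512
b_8 = 2·512 = 1024

1024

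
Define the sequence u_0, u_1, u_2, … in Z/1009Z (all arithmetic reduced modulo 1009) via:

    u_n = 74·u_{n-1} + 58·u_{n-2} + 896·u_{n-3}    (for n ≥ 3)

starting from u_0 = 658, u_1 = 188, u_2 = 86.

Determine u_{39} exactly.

937

u_3 = 74·86 + 58·188 + 896·658 = 427
u_4 = 74·427 + 58·86 + 896·188 = 207
u_5 = 74·207 + 58·427 + 896·86 = 96
u_6 = 74·96 + 58·207 + 896·427 = 120
u_7 = 74·120 + 58·96 + 896·207 = 138
u_8 = 74·138 + 58·120 + 896·96 = 270
u_9 = 74·270 + 58·138 + 896·120 = 298
u_10 = 74·298 + 58·270 + 896·138 = 929
u_11 = 74·929 + 58·298 + 896·270 = 25
u_12 = 74·25 + 58·929 + 896·298 = 869
u_13 = 74·869 + 58·25 + 896·929 = 130
u_14 = 74·130 + 58·869 + 896·25 = 693
u_15 = 74·693 + 58·130 + 896·869 = 985
u_16 = 74·985 + 58·693 + 896·130 = 521
u_17 = 74·521 + 58·985 + 896·693 = 222
u_18 = 74·222 + 58·521 + 896·985 = 926
u_19 = 74·926 + 58·222 + 896·521 = 329
u_20 = 74·329 + 58·926 + 896·222 = 500
u_21 = 74·500 + 58·329 + 896·926 = 885
u_22 = 74·885 + 58·500 + 896·329 = 809
u_23 = 74·809 + 58·885 + 896·500 = 210
u_24 = 74·210 + 58·809 + 896·885 = 799
u_25 = 74·799 + 58·210 + 896·809 = 69
u_26 = 74·69 + 58·799 + 896·210 = 475
u_27 = 74·475 + 58·69 + 896·799 = 324
u_28 = 74·324 + 58·475 + 896·69 = 342
u_29 = 74·342 + 58·324 + 896·475 = 515
u_30 = 74·515 + 58·342 + 896·324 = 145
u_31 = 74·145 + 58·515 + 896·342 = 945
u_32 = 74·945 + 58·145 + 896·515 = 974
u_33 = 74·974 + 58·945 + 896·145 = 520
u_34 = 74·520 + 58·974 + 896·945 = 295
u_35 = 74·295 + 58·520 + 896·974 = 450
u_36 = 74·450 + 58·295 + 896·520 = 731
u_37 = 74·731 + 58·450 + 896·295 = 445
u_38 = 74·445 + 58·731 + 896·450 = 262
u_39 = 74·262 + 58·445 + 896·731 = 937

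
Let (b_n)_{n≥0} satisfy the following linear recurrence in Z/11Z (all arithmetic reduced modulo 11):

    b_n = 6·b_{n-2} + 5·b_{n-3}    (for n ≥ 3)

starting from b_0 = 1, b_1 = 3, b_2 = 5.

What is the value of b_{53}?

b_3 = 0·5 + 6·3 + 5·1 = 1
b_4 = 0·1 + 6·5 + 5·3 = 1
b_5 = 0·1 + 6·1 + 5·5 = 9
b_6 = 0·9 + 6·1 + 5·1 = 0
b_7 = 0·0 + 6·9 + 5·1 = 4
b_8 = 0·4 + 6·0 + 5·9 = 1
b_9 = 0·1 + 6·4 + 5·0 = 2
b_10 = 0·2 + 6·1 + 5·4 = 4
b_11 = 0·4 + 6·2 + 5·1 = 6
b_12 = 0·6 + 6·4 + 5·2 = 1
b_13 = 0·1 + 6·6 + 5·4 = 1
b_14 = 0·1 + 6·1 + 5·6 = 3
b_15 = 0·3 + 6·1 + 5·1 = 0
b_16 = 0·0 + 6·3 + 5·1 = 1
b_17 = 0·1 + 6·0 + 5·3 = 4
b_18 = 0·4 + 6·1 + 5·0 = 6
b_19 = 0·6 + 6·4 + 5·1 = 7
b_20 = 0·7 + 6·6 + 5·4 = 1
b_21 = 0·1 + 6·7 + 5·6 = 6
b_22 = 0·6 + 6·1 + 5·7 = 8
b_23 = 0·8 + 6·6 + 5·1 = 8
b_24 = 0·8 + 6·8 + 5·6 = 1
b_25 = 0·1 + 6·8 + 5·8 = 0
b_26 = 0·0 + 6·1 + 5·8 = 2
b_27 = 0·2 + 6·0 + 5·1 = 5
b_28 = 0·5 + 6·2 + 5·0 = 1
b_29 = 0·1 + 6·5 + 5·2 = 7
b_30 = 0·7 + 6·1 + 5·5 = 9
b_31 = 0·9 + 6·7 + 5·1 = 3
b_32 = 0·3 + 6·9 + 5·7 = 1
b_33 = 0·1 + 6·3 + 5·9 = 8
b_34 = 0·8 + 6·1 + 5·3 = 10
b_35 = 0·10 + 6·8 + 5·1 = 9
b_36 = 0·9 + 6·10 + 5·8 = 1
b_37 = 0·1 + 6·9 + 5·10 = 5
b_38 = 0·5 + 6·1 + 5·9 = 7
b_39 = 0·7 + 6·5 + 5·1 = 2
b_40 = 0·2 + 6·7 + 5·5 = 1
b_41 = 0·1 + 6·2 + 5·7 = 3
b_42 = 0·3 + 6·1 + 5·2 = 5
b_43 = 0·5 + 6·3 + 5·1 = 1
b_44 = 0·1 + 6·5 + 5·3 = 1
b_45 = 0·1 + 6·1 + 5·5 = 9
b_46 = 0·9 + 6·1 + 5·1 = 0
b_47 = 0·0 + 6·9 + 5·1 = 4
b_48 = 0·4 + 6·0 + 5·9 = 1
b_49 = 0·1 + 6·4 + 5·0 = 2
b_50 = 0·2 + 6·1 + 5·4 = 4
b_51 = 0·4 + 6·2 + 5·1 = 6
b_52 = 0·6 + 6·4 + 5·2 = 1
b_53 = 0·1 + 6·6 + 5·4 = 1

1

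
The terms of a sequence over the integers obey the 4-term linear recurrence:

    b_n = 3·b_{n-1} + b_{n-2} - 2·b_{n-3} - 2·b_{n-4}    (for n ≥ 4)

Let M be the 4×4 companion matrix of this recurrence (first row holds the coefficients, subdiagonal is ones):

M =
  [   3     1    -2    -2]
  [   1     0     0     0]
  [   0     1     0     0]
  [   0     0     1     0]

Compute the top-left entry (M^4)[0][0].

(M^4)[0][0] is the top entry after applying M 4 times to the unit state (1, 0, 0, 0). Equivalently it is h_{7} for the auxiliary sequence (h_n) obeying the same recurrence with h_3 = 1 and h_i = 0 for 0 ≤ i < 3:
h_4 = 3·1 + 1·0 + -2·0 + -2·0 = 3
h_5 = 3·3 + 1·1 + -2·0 + -2·0 = 10
h_6 = 3·10 + 1·3 + -2·1 + -2·0 = 31
h_7 = 3·31 + 1·10 + -2·3 + -2·1 = 95

95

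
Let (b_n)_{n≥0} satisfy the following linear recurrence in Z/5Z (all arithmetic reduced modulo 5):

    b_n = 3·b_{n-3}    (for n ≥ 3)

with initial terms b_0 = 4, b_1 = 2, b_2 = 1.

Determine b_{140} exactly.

b_3 = 0·1 + 0·2 + 3·4 = 2
b_4 = 0·2 + 0·1 + 3·2 = 1
b_5 = 0·1 + 0·2 + 3·1 = 3
b_6 = 0·3 + 0·1 + 3·2 = 1
b_7 = 0·1 + 0·3 + 3·1 = 3
b_8 = 0·3 + 0·1 + 3·3 = 4
b_9 = 0·4 + 0·3 + 3·1 = 3
b_10 = 0·3 + 0·4 + 3·3 = 4
b_11 = 0·4 + 0·3 + 3·4 = 2
b_12 = 0·2 + 0·4 + 3·3 = 4
b_13 = 0·4 + 0·2 + 3·4 = 2
b_14 = 0·2 + 0·4 + 3·2 = 1
(b_12, b_13, b_14) = (4, 2, 1) = (b_0, b_1, b_2), so the sequence has period 12.
140 ≡ 8 (mod 12), hence b_140 = b_8 = 4.

4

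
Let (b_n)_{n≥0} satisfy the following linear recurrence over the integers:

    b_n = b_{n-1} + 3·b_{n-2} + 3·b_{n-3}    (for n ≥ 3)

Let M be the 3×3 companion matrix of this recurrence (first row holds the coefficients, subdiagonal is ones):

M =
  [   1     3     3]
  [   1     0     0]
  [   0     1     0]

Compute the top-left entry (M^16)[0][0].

2421673

(M^16)[0][0] is the top entry after applying M 16 times to the unit state (1, 0, 0). Equivalently it is h_{18} for the auxiliary sequence (h_n) obeying the same recurrence with h_2 = 1 and h_i = 0 for 0 ≤ i < 2:
h_3 = 1·1 + 3·0 + 3·0 = 1
h_4 = 1·1 + 3·1 + 3·0 = 4
h_5 = 1·4 + 3·1 + 3·1 = 10
h_6 = 1·10 + 3·4 + 3·1 = 25
h_7 = 1·25 + 3·10 + 3·4 = 67
h_8 = 1·67 + 3·25 + 3·10 = 172
h_9 = 1·172 + 3·67 + 3·25 = 448
h_10 = 1·448 + 3·172 + 3·67 = 1165
h_11 = 1·1165 + 3·448 + 3·172 = 3025
h_12 = 1·3025 + 3·1165 + 3·448 = 7864
h_13 = 1·7864 + 3·3025 + 3·1165 = 20434
h_14 = 1·20434 + 3·7864 + 3·3025 = 53101
h_15 = 1·53101 + 3·20434 + 3·7864 = 137995
h_16 = 1·137995 + 3·53101 + 3·20434 = 358600
h_17 = 1·358600 + 3·137995 + 3·53101 = 931888
h_18 = 1·931888 + 3·358600 + 3·137995 = 2421673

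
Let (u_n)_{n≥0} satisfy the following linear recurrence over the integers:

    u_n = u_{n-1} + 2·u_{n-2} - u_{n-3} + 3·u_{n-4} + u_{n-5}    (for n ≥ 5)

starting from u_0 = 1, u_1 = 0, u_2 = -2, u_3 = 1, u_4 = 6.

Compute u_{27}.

100261873

u_5 = 1·6 + 2·1 + -1·-2 + 3·0 + 1·1 = 11
u_6 = 1·11 + 2·6 + -1·1 + 3·-2 + 1·0 = 16
u_7 = 1·16 + 2·11 + -1·6 + 3·1 + 1·-2 = 33
u_8 = 1·33 + 2·16 + -1·11 + 3·6 + 1·1 = 73
u_9 = 1·73 + 2·33 + -1·16 + 3·11 + 1·6 = 162
u_10 = 1·162 + 2·73 + -1·33 + 3·16 + 1·11 = 334
u_11 = 1·334 + 2·162 + -1·73 + 3·33 + 1·16 = 700
u_12 = 1·700 + 2·334 + -1·162 + 3·73 + 1·33 = 1458
u_13 = 1·1458 + 2·700 + -1·334 + 3·162 + 1·73 = 3083
u_14 = 1·3083 + 2·1458 + -1·700 + 3·334 + 1·162 = 6463
u_15 = 1·6463 + 2·3083 + -1·1458 + 3·700 + 1·334 = 13605
u_16 = 1·13605 + 2·6463 + -1·3083 + 3·1458 + 1·700 = 28522
u_17 = 1·28522 + 2·13605 + -1·6463 + 3·3083 + 1·1458 = 59976
u_18 = 1·59976 + 2·28522 + -1·13605 + 3·6463 + 1·3083 = 125887
u_19 = 1·125887 + 2·59976 + -1·28522 + 3·13605 + 1·6463 = 264595
u_20 = 1·264595 + 2·125887 + -1·59976 + 3·28522 + 1·13605 = 555564
u_21 = 1·555564 + 2·264595 + -1·125887 + 3·59976 + 1·28522 = 1167317
u_22 = 1·1167317 + 2·555564 + -1·264595 + 3·125887 + 1·59976 = 2451487
u_23 = 1·2451487 + 2·1167317 + -1·555564 + 3·264595 + 1·125887 = 5150229
u_24 = 1·5150229 + 2·2451487 + -1·1167317 + 3·555564 + 1·264595 = 10817173
u_25 = 1·10817173 + 2·5150229 + -1·2451487 + 3·1167317 + 1·555564 = 22723659
u_26 = 1·22723659 + 2·10817173 + -1·5150229 + 3·2451487 + 1·1167317 = 47729554
u_27 = 1·47729554 + 2·22723659 + -1·10817173 + 3·5150229 + 1·2451487 = 100261873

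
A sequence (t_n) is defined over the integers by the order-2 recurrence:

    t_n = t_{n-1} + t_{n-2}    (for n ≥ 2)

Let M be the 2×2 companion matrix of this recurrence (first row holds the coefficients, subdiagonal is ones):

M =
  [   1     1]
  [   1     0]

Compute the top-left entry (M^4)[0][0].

5

(M^4)[0][0] is the top entry after applying M 4 times to the unit state (1, 0). Equivalently it is h_{5} for the auxiliary sequence (h_n) obeying the same recurrence with h_1 = 1 and h_i = 0 for 0 ≤ i < 1:
h_2 = 1·1 + 1·0 = 1
h_3 = 1·1 + 1·1 = 2
h_4 = 1·2 + 1·1 = 3
h_5 = 1·3 + 1·2 = 5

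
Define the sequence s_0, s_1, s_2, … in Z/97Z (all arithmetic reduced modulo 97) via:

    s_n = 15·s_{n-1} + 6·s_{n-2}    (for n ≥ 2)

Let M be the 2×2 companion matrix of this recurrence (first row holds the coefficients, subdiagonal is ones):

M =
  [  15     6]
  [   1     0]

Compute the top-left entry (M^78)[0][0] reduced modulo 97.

(M^78)[0][0] is the top entry after applying M 78 times to the unit state (1, 0). Equivalently it is h_{79} for the auxiliary sequence (h_n) obeying the same recurrence with h_1 = 1 and h_i = 0 for 0 ≤ i < 1:
h_2 = 15·1 + 6·0 = 15
h_3 = 15·15 + 6·1 = 37
h_4 = 15·37 + 6·15 = 63
h_5 = 15·63 + 6·37 = 3
h_6 = 15·3 + 6·63 = 35
h_7 = 15·35 + 6·3 = 58
h_8 = 15·58 + 6·35 = 13
h_9 = 15·13 + 6·58 = 58
h_10 = 15·58 + 6·13 = 75
h_11 = 15·75 + 6·58 = 18
h_12 = 15·18 + 6·75 = 41
h_13 = 15·41 + 6·18 = 44
h_14 = 15·44 + 6·41 = 33
h_15 = 15·33 + 6·44 = 80
h_16 = 15·80 + 6·33 = 40
h_17 = 15·40 + 6·80 = 13
h_18 = 15·13 + 6·40 = 47
h_19 = 15·47 + 6·13 = 7
h_20 = 15·7 + 6·47 = 96
h_21 = 15·96 + 6·7 = 27
h_22 = 15·27 + 6·96 = 11
h_23 = 15·11 + 6·27 = 36
h_24 = 15·36 + 6·11 = 24
h_25 = 15·24 + 6·36 = 91
h_26 = 15·91 + 6·24 = 54
h_27 = 15·54 + 6·91 = 95
h_28 = 15·95 + 6·54 = 3
h_29 = 15·3 + 6·95 = 33
h_30 = 15·33 + 6·3 = 28
h_31 = 15·28 + 6·33 = 36
h_32 = 15·36 + 6·28 = 29
h_33 = 15·29 + 6·36 = 69
h_34 = 15·69 + 6·29 = 45
h_35 = 15·45 + 6·69 = 22
h_36 = 15·22 + 6·45 = 18
h_37 = 15·18 + 6·22 = 14
h_38 = 15·14 + 6·18 = 27
h_39 = 15·27 + 6·14 = 4
h_40 = 15·4 + 6·27 = 28
h_41 = 15·28 + 6·4 = 56
h_42 = 15·56 + 6·28 = 38
h_43 = 15·38 + 6·56 = 33
h_44 = 15·33 + 6·38 = 44
h_45 = 15·44 + 6·33 = 82
h_46 = 15·82 + 6·44 = 39
h_47 = 15·39 + 6·82 = 10
h_48 = 15·10 + 6·39 = 93
h_49 = 15·93 + 6·10 = 0
h_50 = 15·0 + 6·93 = 73
h_51 = 15·73 + 6·0 = 28
h_52 = 15·28 + 6·73 = 82
h_53 = 15·82 + 6·28 = 40
h_54 = 15·40 + 6·82 = 25
h_55 = 15·25 + 6·40 = 33
h_56 = 15·33 + 6·25 = 63
h_57 = 15·63 + 6·33 = 76
h_58 = 15·76 + 6·63 = 63
h_59 = 15·63 + 6·76 = 43
h_60 = 15·43 + 6·63 = 53
h_61 = 15·53 + 6·43 = 83
h_62 = 15·83 + 6·53 = 11
h_63 = 15·11 + 6·83 = 81
h_64 = 15·81 + 6·11 = 20
h_65 = 15·20 + 6·81 = 10
h_66 = 15·10 + 6·20 = 76
h_67 = 15·76 + 6·10 = 36
h_68 = 15·36 + 6·76 = 26
h_69 = 15·26 + 6·36 = 24
h_70 = 15·24 + 6·26 = 31
h_71 = 15·31 + 6·24 = 27
h_72 = 15·27 + 6·31 = 9
h_73 = 15·9 + 6·27 = 6
h_74 = 15·6 + 6·9 = 47
h_75 = 15·47 + 6·6 = 62
h_76 = 15·62 + 6·47 = 48
h_77 = 15·48 + 6·62 = 25
h_78 = 15·25 + 6·48 = 81
h_79 = 15·81 + 6·25 = 7

7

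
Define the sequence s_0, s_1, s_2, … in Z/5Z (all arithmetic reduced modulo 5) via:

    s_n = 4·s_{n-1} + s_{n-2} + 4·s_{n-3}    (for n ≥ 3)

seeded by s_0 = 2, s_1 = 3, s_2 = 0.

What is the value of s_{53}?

2

s_3 = 4·0 + 1·3 + 4·2 = 1
s_4 = 4·1 + 1·0 + 4·3 = 1
s_5 = 4·1 + 1·1 + 4·0 = 0
s_6 = 4·0 + 1·1 + 4·1 = 0
s_7 = 4·0 + 1·0 + 4·1 = 4
s_8 = 4·4 + 1·0 + 4·0 = 1
s_9 = 4·1 + 1·4 + 4·0 = 3
s_10 = 4·3 + 1·1 + 4·4 = 4
s_11 = 4·4 + 1·3 + 4·1 = 3
s_12 = 4·3 + 1·4 + 4·3 = 3
s_13 = 4·3 + 1·3 + 4·4 = 1
s_14 = 4·1 + 1·3 + 4·3 = 4
s_15 = 4·4 + 1·1 + 4·3 = 4
s_16 = 4·4 + 1·4 + 4·1 = 4
s_17 = 4·4 + 1·4 + 4·4 = 1
s_18 = 4·1 + 1·4 + 4·4 = 4
s_19 = 4·4 + 1·1 + 4·4 = 3
s_20 = 4·3 + 1·4 + 4·1 = 0
s_21 = 4·0 + 1·3 + 4·4 = 4
s_22 = 4·4 + 1·0 + 4·3 = 3
s_23 = 4·3 + 1·4 + 4·0 = 1
s_24 = 4·1 + 1·3 + 4·4 = 3
s_25 = 4·3 + 1·1 + 4·3 = 0
s_26 = 4·0 + 1·3 + 4·1 = 2
s_27 = 4·2 + 1·0 + 4·3 = 0
s_28 = 4·0 + 1·2 + 4·0 = 2
s_29 = 4·2 + 1·0 + 4·2 = 1
s_30 = 4·1 + 1·2 + 4·0 = 1
s_31 = 4·1 + 1·1 + 4·2 = 3
s_32 = 4·3 + 1·1 + 4·1 = 2
s_33 = 4·2 + 1·3 + 4·1 = 0
s_34 = 4·0 + 1·2 + 4·3 = 4
s_35 = 4·4 + 1·0 + 4·2 = 4
s_36 = 4·4 + 1·4 + 4·0 = 0
s_37 = 4·0 + 1·4 + 4·4 = 0
s_38 = 4·0 + 1·0 + 4·4 = 1
s_39 = 4·1 + 1·0 + 4·0 = 4
s_40 = 4·4 + 1·1 + 4·0 = 2
s_41 = 4·2 + 1·4 + 4·1 = 1
s_42 = 4·1 + 1·2 + 4·4 = 2
s_43 = 4·2 + 1·1 + 4·2 = 2
s_44 = 4·2 + 1·2 + 4·1 = 4
s_45 = 4·4 + 1·2 + 4·2 = 1
s_46 = 4·1 + 1·4 + 4·2 = 1
s_47 = 4·1 + 1·1 + 4·4 = 1
s_48 = 4·1 + 1·1 + 4·1 = 4
s_49 = 4·4 + 1·1 + 4·1 = 1
s_50 = 4·1 + 1·4 + 4·1 = 2
s_51 = 4·2 + 1·1 + 4·4 = 0
s_52 = 4·0 + 1·2 + 4·1 = 1
s_53 = 4·1 + 1·0 + 4·2 = 2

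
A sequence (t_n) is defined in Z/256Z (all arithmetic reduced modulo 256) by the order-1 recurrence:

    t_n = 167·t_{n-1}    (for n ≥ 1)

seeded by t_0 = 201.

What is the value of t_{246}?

t_1 = 167·201 = 31
t_2 = 167·31 = 57
t_3 = 167·57 = 47
t_4 = 167·47 = 169
t_5 = 167·169 = 63
t_6 = 167·63 = 25
t_7 = 167·25 = 79
t_8 = 167·79 = 137
t_9 = 167·137 = 95
t_10 = 167·95 = 249
t_11 = 167·249 = 111
t_12 = 167·111 = 105
t_13 = 167·105 = 127
t_14 = 167·127 = 217
t_15 = 167·217 = 143
t_16 = 167·143 = 73
t_17 = 167·73 = 159
t_18 = 167·159 = 185
t_19 = 167·185 = 175
t_20 = 167·175 = 41
t_21 = 167·41 = 191
t_22 = 167·191 = 153
t_23 = 167·153 = 207
t_24 = 167·207 = 9
t_25 = 167·9 = 223
t_26 = 167·223 = 121
t_27 = 167·121 = 239
t_28 = 167·239 = 233
t_29 = 167·233 = 255
t_30 = 167·255 = 89
t_31 = 167·89 = 15
t_32 = 167·15 = 201
(t_32) = (201) = (t_0), so the sequence has period 32.
246 ≡ 22 (mod 32), hence t_246 = t_22 = 153.

153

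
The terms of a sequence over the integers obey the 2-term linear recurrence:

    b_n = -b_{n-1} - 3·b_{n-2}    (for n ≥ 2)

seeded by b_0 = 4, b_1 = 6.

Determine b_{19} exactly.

-213570

b_2 = -1·6 + -3·4 = -18
b_3 = -1·-18 + -3·6 = 0
b_4 = -1·0 + -3·-18 = 54
b_5 = -1·54 + -3·0 = -54
b_6 = -1·-54 + -3·54 = -108
b_7 = -1·-108 + -3·-54 = 270
b_8 = -1·270 + -3·-108 = 54
b_9 = -1·54 + -3·270 = -864
b_10 = -1·-864 + -3·54 = 702
b_11 = -1·702 + -3·-864 = 1890
b_12 = -1·1890 + -3·702 = -3996
b_13 = -1·-3996 + -3·1890 = -1674
b_14 = -1·-1674 + -3·-3996 = 13662
b_15 = -1·13662 + -3·-1674 = -8640
b_16 = -1·-8640 + -3·13662 = -32346
b_17 = -1·-32346 + -3·-8640 = 58266
b_18 = -1·58266 + -3·-32346 = 38772
b_19 = -1·38772 + -3·58266 = -213570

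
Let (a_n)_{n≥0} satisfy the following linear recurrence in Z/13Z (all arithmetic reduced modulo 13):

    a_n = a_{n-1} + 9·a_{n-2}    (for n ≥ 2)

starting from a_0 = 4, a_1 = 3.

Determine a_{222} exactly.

7

a_2 = 1·3 + 9·4 = 0
a_3 = 1·0 + 9·3 = 1
a_4 = 1·1 + 9·0 = 1
a_5 = 1·1 + 9·1 = 10
a_6 = 1·10 + 9·1 = 6
a_7 = 1·6 + 9·10 = 5
a_8 = 1·5 + 9·6 = 7
a_9 = 1·7 + 9·5 = 0
a_10 = 1·0 + 9·7 = 11
a_11 = 1·11 + 9·0 = 11
a_12 = 1·11 + 9·11 = 6
a_13 = 1·6 + 9·11 = 1
a_14 = 1·1 + 9·6 = 3
a_15 = 1·3 + 9·1 = 12
a_16 = 1·12 + 9·3 = 0
a_17 = 1·0 + 9·12 = 4
a_18 = 1·4 + 9·0 = 4
a_19 = 1·4 + 9·4 = 1
a_20 = 1·1 + 9·4 = 11
a_21 = 1·11 + 9·1 = 7
a_22 = 1·7 + 9·11 = 2
a_23 = 1·2 + 9·7 = 0
a_24 = 1·0 + 9·2 = 5
a_25 = 1·5 + 9·0 = 5
a_26 = 1·5 + 9·5 = 11
a_27 = 1·11 + 9·5 = 4
a_28 = 1·4 + 9·11 = 12
a_29 = 1·12 + 9·4 = 9
a_30 = 1·9 + 9·12 = 0
a_31 = 1·0 + 9·9 = 3
a_32 = 1·3 + 9·0 = 3
a_33 = 1·3 + 9·3 = 4
a_34 = 1·4 + 9·3 = 5
a_35 = 1·5 + 9·4 = 2
a_36 = 1·2 + 9·5 = 8
a_37 = 1·8 + 9·2 = 0
a_38 = 1·0 + 9·8 = 7
a_39 = 1·7 + 9·0 = 7
a_40 = 1·7 + 9·7 = 5
a_41 = 1·5 + 9·7 = 3
a_42 = 1·3 + 9·5 = 9
a_43 = 1·9 + 9·3 = 10
a_44 = 1·10 + 9·9 = 0
a_45 = 1·0 + 9·10 = 12
a_46 = 1·12 + 9·0 = 12
a_47 = 1·12 + 9·12 = 3
a_48 = 1·3 + 9·12 = 7
a_49 = 1·7 + 9·3 = 8
a_50 = 1·8 + 9·7 = 6
a_51 = 1·6 + 9·8 = 0
a_52 = 1·0 + 9·6 = 2
a_53 = 1·2 + 9·0 = 2
a_54 = 1·2 + 9·2 = 7
a_55 = 1·7 + 9·2 = 12
a_56 = 1·12 + 9·7 = 10
a_57 = 1·10 + 9·12 = 1
a_58 = 1·1 + 9·10 = 0
a_59 = 1·0 + 9·1 = 9
a_60 = 1·9 + 9·0 = 9
a_61 = 1·9 + 9·9 = 12
a_62 = 1·12 + 9·9 = 2
a_63 = 1·2 + 9·12 = 6
a_64 = 1·6 + 9·2 = 11
a_65 = 1·11 + 9·6 = 0
a_66 = 1·0 + 9·11 = 8
a_67 = 1·8 + 9·0 = 8
a_68 = 1·8 + 9·8 = 2
a_69 = 1·2 + 9·8 = 9
a_70 = 1·9 + 9·2 = 1
a_71 = 1·1 + 9·9 = 4
a_72 = 1·4 + 9·1 = 0
a_73 = 1·0 + 9·4 = 10
a_74 = 1·10 + 9·0 = 10
a_75 = 1·10 + 9·10 = 9
a_76 = 1·9 + 9·10 = 8
a_77 = 1·8 + 9·9 = 11
a_78 = 1·11 + 9·8 = 5
a_79 = 1·5 + 9·11 = 0
a_80 = 1·0 + 9·5 = 6
a_81 = 1·6 + 9·0 = 6
a_82 = 1·6 + 9·6 = 8
a_83 = 1·8 + 9·6 = 10
a_84 = 1·10 + 9·8 = 4
a_85 = 1·4 + 9·10 = 3
(a_84, a_85) = (4, 3) = (a_0, a_1), so the sequence has period 84.
222 ≡ 54 (mod 84), hence a_222 = a_54 = 7.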